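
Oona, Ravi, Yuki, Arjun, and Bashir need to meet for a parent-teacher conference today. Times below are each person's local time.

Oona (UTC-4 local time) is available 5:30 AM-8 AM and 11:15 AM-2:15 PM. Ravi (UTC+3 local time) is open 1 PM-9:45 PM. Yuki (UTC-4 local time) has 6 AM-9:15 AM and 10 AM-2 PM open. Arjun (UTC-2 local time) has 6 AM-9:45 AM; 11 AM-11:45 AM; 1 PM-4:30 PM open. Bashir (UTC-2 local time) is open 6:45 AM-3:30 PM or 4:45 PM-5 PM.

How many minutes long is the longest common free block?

Oona in UTC: 09:30-12:00, 15:15-18:15 (add 4h to convert from UTC-4).
Ravi in UTC: 10:00-18:45 (subtract 3h to convert from UTC+3).
Yuki in UTC: 10:00-13:15, 14:00-18:00 (add 4h to convert from UTC-4).
Arjun in UTC: 08:00-11:45, 13:00-13:45, 15:00-18:30 (add 2h to convert from UTC-2).
Bashir in UTC: 08:45-17:30, 18:45-19:00 (add 2h to convert from UTC-2).
Oona ∩ Ravi: 10:00-12:00, 15:15-18:15.
Oona ∩ Ravi ∩ Yuki: 10:00-12:00, 15:15-18:00.
Oona ∩ Ravi ∩ Yuki ∩ Arjun: 10:00-11:45, 15:15-18:00.
Oona ∩ Ravi ∩ Yuki ∩ Arjun ∩ Bashir: 10:00-11:45, 15:15-17:30.
The longest is 15:15-17:30 at 135 minutes.

135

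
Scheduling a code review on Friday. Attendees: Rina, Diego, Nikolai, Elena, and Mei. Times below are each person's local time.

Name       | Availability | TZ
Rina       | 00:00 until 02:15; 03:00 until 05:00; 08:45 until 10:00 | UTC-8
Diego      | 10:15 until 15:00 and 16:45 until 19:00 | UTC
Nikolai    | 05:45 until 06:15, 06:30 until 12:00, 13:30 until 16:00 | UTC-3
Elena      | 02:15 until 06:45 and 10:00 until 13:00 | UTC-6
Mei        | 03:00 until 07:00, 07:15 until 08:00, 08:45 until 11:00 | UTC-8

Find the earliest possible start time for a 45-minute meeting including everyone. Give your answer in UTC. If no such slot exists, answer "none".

Rina in UTC: 08:00-10:15, 11:00-13:00, 16:45-18:00 (add 8h to convert from UTC-8).
Diego in UTC: 10:15-15:00, 16:45-19:00.
Nikolai in UTC: 08:45-09:15, 09:30-15:00, 16:30-19:00 (add 3h to convert from UTC-3).
Elena in UTC: 08:15-12:45, 16:00-19:00 (add 6h to convert from UTC-6).
Mei in UTC: 11:00-15:00, 15:15-16:00, 16:45-19:00 (add 8h to convert from UTC-8).
Rina ∩ Diego: 11:00-13:00, 16:45-18:00.
Rina ∩ Diego ∩ Nikolai: 11:00-13:00, 16:45-18:00.
Rina ∩ Diego ∩ Nikolai ∩ Elena: 11:00-12:45, 16:45-18:00.
Rina ∩ Diego ∩ Nikolai ∩ Elena ∩ Mei: 11:00-12:45, 16:45-18:00.
The first common window of at least 45 minutes is 11:00-12:45, so the earliest start is 11:00.

11:00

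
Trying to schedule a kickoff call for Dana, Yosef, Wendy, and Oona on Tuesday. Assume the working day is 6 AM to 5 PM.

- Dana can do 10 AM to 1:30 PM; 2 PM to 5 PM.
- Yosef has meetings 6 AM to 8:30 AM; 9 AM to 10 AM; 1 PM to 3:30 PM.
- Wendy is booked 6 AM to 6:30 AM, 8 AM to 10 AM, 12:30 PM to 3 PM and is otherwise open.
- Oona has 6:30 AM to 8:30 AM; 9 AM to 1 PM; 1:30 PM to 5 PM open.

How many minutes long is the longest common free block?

150

Dana free: 10:00-13:30, 14:00-17:00.
Yosef free: 08:30-09:00, 10:00-13:00, 15:30-17:00 (invert busy blocks within the working day).
Wendy free: 06:30-08:00, 10:00-12:30, 15:00-17:00 (invert busy blocks within the working day).
Oona free: 06:30-08:30, 09:00-13:00, 13:30-17:00.
Dana ∩ Yosef: 10:00-13:00, 15:30-17:00.
Dana ∩ Yosef ∩ Wendy: 10:00-12:30, 15:30-17:00.
Dana ∩ Yosef ∩ Wendy ∩ Oona: 10:00-12:30, 15:30-17:00.
The longest is 10:00-12:30 at 150 minutes.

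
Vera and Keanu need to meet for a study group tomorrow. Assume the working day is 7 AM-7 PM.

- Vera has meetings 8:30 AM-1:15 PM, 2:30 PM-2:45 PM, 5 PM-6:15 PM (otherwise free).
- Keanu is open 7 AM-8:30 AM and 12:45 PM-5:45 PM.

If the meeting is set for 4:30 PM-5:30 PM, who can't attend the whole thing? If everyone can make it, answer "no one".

Vera free: 07:00-08:30, 13:15-14:30, 14:45-17:00, 18:15-19:00 (invert busy blocks within the working day).
Keanu free: 07:00-08:30, 12:45-17:45.
Vera: not fully free for 16:30-17:30. Keanu: free for 16:30-17:30.

Vera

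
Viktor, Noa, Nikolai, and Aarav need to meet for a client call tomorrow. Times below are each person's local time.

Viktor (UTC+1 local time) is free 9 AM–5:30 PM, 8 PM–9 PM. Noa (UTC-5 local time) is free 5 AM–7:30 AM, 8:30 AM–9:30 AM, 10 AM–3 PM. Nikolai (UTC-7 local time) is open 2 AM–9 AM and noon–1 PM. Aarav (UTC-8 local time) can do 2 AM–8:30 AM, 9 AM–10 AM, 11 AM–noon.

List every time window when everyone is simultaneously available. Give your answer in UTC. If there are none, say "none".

Viktor in UTC: 08:00-16:30, 19:00-20:00 (subtract 1h to convert from UTC+1).
Noa in UTC: 10:00-12:30, 13:30-14:30, 15:00-20:00 (add 5h to convert from UTC-5).
Nikolai in UTC: 09:00-16:00, 19:00-20:00 (add 7h to convert from UTC-7).
Aarav in UTC: 10:00-16:30, 17:00-18:00, 19:00-20:00 (add 8h to convert from UTC-8).
Viktor ∩ Noa: 10:00-12:30, 13:30-14:30, 15:00-16:30, 19:00-20:00.
Viktor ∩ Noa ∩ Nikolai: 10:00-12:30, 13:30-14:30, 15:00-16:00, 19:00-20:00.
Viktor ∩ Noa ∩ Nikolai ∩ Aarav: 10:00-12:30, 13:30-14:30, 15:00-16:00, 19:00-20:00.

10:00-12:30, 13:30-14:30, 15:00-16:00, 19:00-20:00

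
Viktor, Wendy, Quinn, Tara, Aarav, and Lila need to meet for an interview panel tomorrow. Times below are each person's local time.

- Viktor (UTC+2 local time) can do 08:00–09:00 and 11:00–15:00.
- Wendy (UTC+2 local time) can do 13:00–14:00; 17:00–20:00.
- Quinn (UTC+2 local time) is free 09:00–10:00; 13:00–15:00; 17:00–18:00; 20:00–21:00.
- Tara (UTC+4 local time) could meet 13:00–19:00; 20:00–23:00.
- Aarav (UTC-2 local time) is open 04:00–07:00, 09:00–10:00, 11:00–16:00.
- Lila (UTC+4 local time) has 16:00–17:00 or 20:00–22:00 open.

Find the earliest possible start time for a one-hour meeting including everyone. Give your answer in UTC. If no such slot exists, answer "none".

none

Viktor in UTC: 06:00-07:00, 09:00-13:00 (subtract 2h to convert from UTC+2).
Wendy in UTC: 11:00-12:00, 15:00-18:00 (subtract 2h to convert from UTC+2).
Quinn in UTC: 07:00-08:00, 11:00-13:00, 15:00-16:00, 18:00-19:00 (subtract 2h to convert from UTC+2).
Tara in UTC: 09:00-15:00, 16:00-19:00 (subtract 4h to convert from UTC+4).
Aarav in UTC: 06:00-09:00, 11:00-12:00, 13:00-18:00 (add 2h to convert from UTC-2).
Lila in UTC: 12:00-13:00, 16:00-18:00 (subtract 4h to convert from UTC+4).
Viktor ∩ Wendy: 11:00-12:00.
Viktor ∩ Wendy ∩ Quinn: 11:00-12:00.
Viktor ∩ Wendy ∩ Quinn ∩ Tara: 11:00-12:00.
Viktor ∩ Wendy ∩ Quinn ∩ Tara ∩ Aarav: 11:00-12:00.
Viktor ∩ Wendy ∩ Quinn ∩ Tara ∩ Aarav ∩ Lila: ∅.
There is no time when everyone is free.
No common window is at least 60 minutes long.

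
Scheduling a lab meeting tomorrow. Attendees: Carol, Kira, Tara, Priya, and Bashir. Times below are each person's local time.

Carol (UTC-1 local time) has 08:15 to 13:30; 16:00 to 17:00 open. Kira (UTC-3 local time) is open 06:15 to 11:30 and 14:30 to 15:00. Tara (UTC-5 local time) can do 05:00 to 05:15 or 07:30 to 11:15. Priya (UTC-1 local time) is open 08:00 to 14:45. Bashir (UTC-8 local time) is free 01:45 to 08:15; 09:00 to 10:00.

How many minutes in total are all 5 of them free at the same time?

Carol in UTC: 09:15-14:30, 17:00-18:00 (add 1h to convert from UTC-1).
Kira in UTC: 09:15-14:30, 17:30-18:00 (add 3h to convert from UTC-3).
Tara in UTC: 10:00-10:15, 12:30-16:15 (add 5h to convert from UTC-5).
Priya in UTC: 09:00-15:45 (add 1h to convert from UTC-1).
Bashir in UTC: 09:45-16:15, 17:00-18:00 (add 8h to convert from UTC-8).
Carol ∩ Kira: 09:15-14:30, 17:30-18:00.
Carol ∩ Kira ∩ Tara: 10:00-10:15, 12:30-14:30.
Carol ∩ Kira ∩ Tara ∩ Priya: 10:00-10:15, 12:30-14:30.
Carol ∩ Kira ∩ Tara ∩ Priya ∩ Bashir: 10:00-10:15, 12:30-14:30.
Summing the common windows: 15 + 120 = 135 minutes.

135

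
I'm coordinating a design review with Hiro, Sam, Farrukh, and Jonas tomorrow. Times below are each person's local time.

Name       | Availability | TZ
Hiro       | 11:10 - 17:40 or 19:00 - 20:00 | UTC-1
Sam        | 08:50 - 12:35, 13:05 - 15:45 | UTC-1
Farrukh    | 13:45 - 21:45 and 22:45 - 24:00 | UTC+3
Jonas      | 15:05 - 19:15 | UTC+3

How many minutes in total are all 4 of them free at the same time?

215

Hiro in UTC: 12:10-18:40, 20:00-21:00 (add 1h to convert from UTC-1).
Sam in UTC: 09:50-13:35, 14:05-16:45 (add 1h to convert from UTC-1).
Farrukh in UTC: 10:45-18:45, 19:45-21:00 (subtract 3h to convert from UTC+3).
Jonas in UTC: 12:05-16:15 (subtract 3h to convert from UTC+3).
Hiro ∩ Sam: 12:10-13:35, 14:05-16:45.
Hiro ∩ Sam ∩ Farrukh: 12:10-13:35, 14:05-16:45.
Hiro ∩ Sam ∩ Farrukh ∩ Jonas: 12:10-13:35, 14:05-16:15.
So the common availability across everyone is 12:10-13:35, 14:05-16:15.
Summing the common windows: 85 + 130 = 215 minutes.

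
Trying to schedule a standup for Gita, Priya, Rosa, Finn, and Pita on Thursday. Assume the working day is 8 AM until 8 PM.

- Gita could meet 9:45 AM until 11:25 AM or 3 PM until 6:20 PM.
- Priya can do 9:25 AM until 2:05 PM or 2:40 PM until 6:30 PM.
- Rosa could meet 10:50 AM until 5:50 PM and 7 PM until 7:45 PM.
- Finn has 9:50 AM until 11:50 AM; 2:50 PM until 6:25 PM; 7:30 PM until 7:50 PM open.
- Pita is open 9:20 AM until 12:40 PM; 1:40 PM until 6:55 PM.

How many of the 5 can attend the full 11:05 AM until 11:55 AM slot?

3

Priya, Rosa, and Pita can make the full 11:05-11:55 slot — that's 3.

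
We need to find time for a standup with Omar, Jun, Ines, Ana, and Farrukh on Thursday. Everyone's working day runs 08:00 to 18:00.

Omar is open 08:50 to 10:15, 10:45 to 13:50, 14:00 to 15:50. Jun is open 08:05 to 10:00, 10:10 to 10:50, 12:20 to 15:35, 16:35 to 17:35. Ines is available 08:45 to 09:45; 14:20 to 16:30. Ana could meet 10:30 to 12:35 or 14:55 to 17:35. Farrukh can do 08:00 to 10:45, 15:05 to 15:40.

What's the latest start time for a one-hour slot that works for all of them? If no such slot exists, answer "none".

Omar ∩ Jun: 08:50-10:00, 10:10-10:15, 10:45-10:50, 12:20-13:50, 14:00-15:35.
Omar ∩ Jun ∩ Ines: 08:50-09:45, 14:20-15:35.
Omar ∩ Jun ∩ Ines ∩ Ana: 14:55-15:35.
Omar ∩ Jun ∩ Ines ∩ Ana ∩ Farrukh: 15:05-15:35.
So the common availability across everyone is 15:05-15:35.
No common window is at least 60 minutes long.

none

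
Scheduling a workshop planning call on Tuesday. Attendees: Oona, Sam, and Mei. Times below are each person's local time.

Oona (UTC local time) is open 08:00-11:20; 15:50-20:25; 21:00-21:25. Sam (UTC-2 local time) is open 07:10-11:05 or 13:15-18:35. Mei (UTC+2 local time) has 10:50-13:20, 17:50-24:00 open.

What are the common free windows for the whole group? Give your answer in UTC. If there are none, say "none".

09:10-11:20, 15:50-20:25

Oona in UTC: 08:00-11:20, 15:50-20:25, 21:00-21:25.
Sam in UTC: 09:10-13:05, 15:15-20:35 (add 2h to convert from UTC-2).
Mei in UTC: 08:50-11:20, 15:50-22:00 (subtract 2h to convert from UTC+2).
Oona ∩ Sam: 09:10-11:20, 15:50-20:25.
Oona ∩ Sam ∩ Mei: 09:10-11:20, 15:50-20:25.
Those are the intersection windows.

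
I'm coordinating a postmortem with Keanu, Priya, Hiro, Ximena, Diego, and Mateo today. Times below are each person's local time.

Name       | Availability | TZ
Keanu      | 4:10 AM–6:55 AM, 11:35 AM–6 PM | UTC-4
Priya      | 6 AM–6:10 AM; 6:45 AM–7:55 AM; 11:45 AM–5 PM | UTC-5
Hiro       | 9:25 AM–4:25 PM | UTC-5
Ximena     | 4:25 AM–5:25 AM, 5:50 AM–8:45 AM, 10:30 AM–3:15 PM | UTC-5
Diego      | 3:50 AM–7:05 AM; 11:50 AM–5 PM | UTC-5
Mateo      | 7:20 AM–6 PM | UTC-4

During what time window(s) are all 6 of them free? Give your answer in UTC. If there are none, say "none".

Keanu in UTC: 08:10-10:55, 15:35-22:00 (add 4h to convert from UTC-4).
Priya in UTC: 11:00-11:10, 11:45-12:55, 16:45-22:00 (add 5h to convert from UTC-5).
Hiro in UTC: 14:25-21:25 (add 5h to convert from UTC-5).
Ximena in UTC: 09:25-10:25, 10:50-13:45, 15:30-20:15 (add 5h to convert from UTC-5).
Diego in UTC: 08:50-12:05, 16:50-22:00 (add 5h to convert from UTC-5).
Mateo in UTC: 11:20-22:00 (add 4h to convert from UTC-4).
Keanu ∩ Priya: 16:45-22:00.
Keanu ∩ Priya ∩ Hiro: 16:45-21:25.
Keanu ∩ Priya ∩ Hiro ∩ Ximena: 16:45-20:15.
Keanu ∩ Priya ∩ Hiro ∩ Ximena ∩ Diego: 16:50-20:15.
Keanu ∩ Priya ∩ Hiro ∩ Ximena ∩ Diego ∩ Mateo: 16:50-20:15.

16:50-20:15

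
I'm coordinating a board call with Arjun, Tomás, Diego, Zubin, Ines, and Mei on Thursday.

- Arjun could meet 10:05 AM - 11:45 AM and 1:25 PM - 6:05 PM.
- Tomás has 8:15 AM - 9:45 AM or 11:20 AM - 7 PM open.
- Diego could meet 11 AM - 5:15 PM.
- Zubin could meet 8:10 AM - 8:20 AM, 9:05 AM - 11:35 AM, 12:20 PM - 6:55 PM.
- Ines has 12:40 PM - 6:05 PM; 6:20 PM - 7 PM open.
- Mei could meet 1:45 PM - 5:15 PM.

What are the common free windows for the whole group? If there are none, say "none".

Arjun ∩ Tomás: 11:20-11:45, 13:25-18:05.
Arjun ∩ Tomás ∩ Diego: 11:20-11:45, 13:25-17:15.
Arjun ∩ Tomás ∩ Diego ∩ Zubin: 11:20-11:35, 13:25-17:15.
Arjun ∩ Tomás ∩ Diego ∩ Zubin ∩ Ines: 13:25-17:15.
Arjun ∩ Tomás ∩ Diego ∩ Zubin ∩ Ines ∩ Mei: 13:45-17:15.
Those are the intersection windows.

13:45-17:15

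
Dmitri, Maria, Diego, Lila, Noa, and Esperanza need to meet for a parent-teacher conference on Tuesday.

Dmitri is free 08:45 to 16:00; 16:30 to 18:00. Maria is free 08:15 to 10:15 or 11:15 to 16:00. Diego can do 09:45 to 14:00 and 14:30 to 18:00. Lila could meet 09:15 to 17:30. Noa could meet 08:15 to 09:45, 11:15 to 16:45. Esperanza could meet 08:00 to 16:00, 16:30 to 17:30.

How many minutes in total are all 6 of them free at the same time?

Dmitri ∩ Maria: 08:45-10:15, 11:15-16:00.
Dmitri ∩ Maria ∩ Diego: 09:45-10:15, 11:15-14:00, 14:30-16:00.
Dmitri ∩ Maria ∩ Diego ∩ Lila: 09:45-10:15, 11:15-14:00, 14:30-16:00.
Dmitri ∩ Maria ∩ Diego ∩ Lila ∩ Noa: 11:15-14:00, 14:30-16:00.
Dmitri ∩ Maria ∩ Diego ∩ Lila ∩ Noa ∩ Esperanza: 11:15-14:00, 14:30-16:00.
So the common availability across everyone is 11:15-14:00, 14:30-16:00.
Summing the common windows: 165 + 90 = 255 minutes.

255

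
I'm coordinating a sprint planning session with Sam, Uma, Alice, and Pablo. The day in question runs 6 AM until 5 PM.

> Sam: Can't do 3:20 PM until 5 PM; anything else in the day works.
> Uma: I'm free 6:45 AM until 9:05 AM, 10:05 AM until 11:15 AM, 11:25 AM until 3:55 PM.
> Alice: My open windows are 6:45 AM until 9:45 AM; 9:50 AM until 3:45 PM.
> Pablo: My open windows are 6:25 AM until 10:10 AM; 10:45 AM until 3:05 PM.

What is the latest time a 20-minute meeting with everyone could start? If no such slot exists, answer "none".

Sam free: 06:00-15:20 (invert busy blocks within the working day).
Uma free: 06:45-09:05, 10:05-11:15, 11:25-15:55.
Alice free: 06:45-09:45, 09:50-15:45.
Pablo free: 06:25-10:10, 10:45-15:05.
Sam ∩ Uma: 06:45-09:05, 10:05-11:15, 11:25-15:20.
Sam ∩ Uma ∩ Alice: 06:45-09:05, 10:05-11:15, 11:25-15:20.
Sam ∩ Uma ∩ Alice ∩ Pablo: 06:45-09:05, 10:05-10:10, 10:45-11:15, 11:25-15:05.
The last common window of at least 20 minutes is 11:25-15:05; a 20-minute meeting can start as late as 14:45 and still end by 15:05.

14:45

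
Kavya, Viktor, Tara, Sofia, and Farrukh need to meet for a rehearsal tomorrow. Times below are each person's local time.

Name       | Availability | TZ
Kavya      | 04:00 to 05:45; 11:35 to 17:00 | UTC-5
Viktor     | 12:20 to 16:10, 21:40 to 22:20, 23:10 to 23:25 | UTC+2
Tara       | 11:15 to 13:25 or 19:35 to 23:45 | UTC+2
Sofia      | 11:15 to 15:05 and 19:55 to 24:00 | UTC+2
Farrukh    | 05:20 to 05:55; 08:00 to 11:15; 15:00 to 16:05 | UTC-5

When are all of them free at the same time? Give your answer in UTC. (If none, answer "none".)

10:20-10:45, 20:00-20:20

Kavya in UTC: 09:00-10:45, 16:35-22:00 (add 5h to convert from UTC-5).
Viktor in UTC: 10:20-14:10, 19:40-20:20, 21:10-21:25 (subtract 2h to convert from UTC+2).
Tara in UTC: 09:15-11:25, 17:35-21:45 (subtract 2h to convert from UTC+2).
Sofia in UTC: 09:15-13:05, 17:55-22:00 (subtract 2h to convert from UTC+2).
Farrukh in UTC: 10:20-10:55, 13:00-16:15, 20:00-21:05 (add 5h to convert from UTC-5).
Kavya ∩ Viktor: 10:20-10:45, 19:40-20:20, 21:10-21:25.
Kavya ∩ Viktor ∩ Tara: 10:20-10:45, 19:40-20:20, 21:10-21:25.
Kavya ∩ Viktor ∩ Tara ∩ Sofia: 10:20-10:45, 19:40-20:20, 21:10-21:25.
Kavya ∩ Viktor ∩ Tara ∩ Sofia ∩ Farrukh: 10:20-10:45, 20:00-20:20.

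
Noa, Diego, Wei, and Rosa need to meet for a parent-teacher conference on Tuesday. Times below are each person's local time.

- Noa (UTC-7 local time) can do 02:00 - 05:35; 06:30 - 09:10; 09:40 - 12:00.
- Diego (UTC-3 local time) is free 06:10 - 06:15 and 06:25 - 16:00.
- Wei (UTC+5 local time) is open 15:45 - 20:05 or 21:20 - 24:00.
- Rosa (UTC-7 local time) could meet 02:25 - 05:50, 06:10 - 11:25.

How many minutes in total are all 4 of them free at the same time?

310

Noa in UTC: 09:00-12:35, 13:30-16:10, 16:40-19:00 (add 7h to convert from UTC-7).
Diego in UTC: 09:10-09:15, 09:25-19:00 (add 3h to convert from UTC-3).
Wei in UTC: 10:45-15:05, 16:20-19:00 (subtract 5h to convert from UTC+5).
Rosa in UTC: 09:25-12:50, 13:10-18:25 (add 7h to convert from UTC-7).
Noa ∩ Diego: 09:10-09:15, 09:25-12:35, 13:30-16:10, 16:40-19:00.
Noa ∩ Diego ∩ Wei: 10:45-12:35, 13:30-15:05, 16:40-19:00.
Noa ∩ Diego ∩ Wei ∩ Rosa: 10:45-12:35, 13:30-15:05, 16:40-18:25.
Summing the common windows: 110 + 95 + 105 = 310 minutes.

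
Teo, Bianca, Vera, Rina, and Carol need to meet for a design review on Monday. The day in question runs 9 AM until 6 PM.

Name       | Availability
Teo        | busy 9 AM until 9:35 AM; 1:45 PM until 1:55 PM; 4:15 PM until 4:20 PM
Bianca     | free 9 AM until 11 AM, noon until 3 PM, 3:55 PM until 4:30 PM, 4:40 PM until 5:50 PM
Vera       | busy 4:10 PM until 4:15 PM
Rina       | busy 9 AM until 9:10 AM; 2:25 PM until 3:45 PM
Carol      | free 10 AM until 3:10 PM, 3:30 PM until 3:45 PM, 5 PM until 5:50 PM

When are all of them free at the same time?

Teo free: 09:35-13:45, 13:55-16:15, 16:20-18:00 (invert busy blocks within the working day).
Bianca free: 09:00-11:00, 12:00-15:00, 15:55-16:30, 16:40-17:50.
Vera free: 09:00-16:10, 16:15-18:00 (invert busy blocks within the working day).
Rina free: 09:10-14:25, 15:45-18:00 (invert busy blocks within the working day).
Carol free: 10:00-15:10, 15:30-15:45, 17:00-17:50.
Teo ∩ Bianca: 09:35-11:00, 12:00-13:45, 13:55-15:00, 15:55-16:15, 16:20-16:30, 16:40-17:50.
Teo ∩ Bianca ∩ Vera: 09:35-11:00, 12:00-13:45, 13:55-15:00, 15:55-16:10, 16:20-16:30, 16:40-17:50.
Teo ∩ Bianca ∩ Vera ∩ Rina: 09:35-11:00, 12:00-13:45, 13:55-14:25, 15:55-16:10, 16:20-16:30, 16:40-17:50.
Teo ∩ Bianca ∩ Vera ∩ Rina ∩ Carol: 10:00-11:00, 12:00-13:45, 13:55-14:25, 17:00-17:50.
Those are the intersection windows.

10:00-11:00, 12:00-13:45, 13:55-14:25, 17:00-17:50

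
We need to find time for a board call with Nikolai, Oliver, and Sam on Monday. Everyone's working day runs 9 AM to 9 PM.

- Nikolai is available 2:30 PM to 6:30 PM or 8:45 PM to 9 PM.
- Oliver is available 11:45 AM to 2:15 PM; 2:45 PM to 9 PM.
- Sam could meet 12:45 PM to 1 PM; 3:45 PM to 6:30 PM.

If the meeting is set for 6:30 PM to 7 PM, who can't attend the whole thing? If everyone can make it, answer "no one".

Nikolai: not fully free for 18:30-19:00. Oliver: free for 18:30-19:00. Sam: not fully free for 18:30-19:00.

Nikolai, Sam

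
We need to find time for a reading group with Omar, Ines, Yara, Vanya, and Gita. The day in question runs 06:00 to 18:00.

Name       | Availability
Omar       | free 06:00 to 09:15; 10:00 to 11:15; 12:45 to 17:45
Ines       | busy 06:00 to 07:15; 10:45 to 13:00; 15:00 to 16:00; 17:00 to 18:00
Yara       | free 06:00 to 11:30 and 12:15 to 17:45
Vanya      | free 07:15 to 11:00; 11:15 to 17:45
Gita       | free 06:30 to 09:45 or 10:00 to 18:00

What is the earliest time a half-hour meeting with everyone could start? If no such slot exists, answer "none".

Omar free: 06:00-09:15, 10:00-11:15, 12:45-17:45.
Ines free: 07:15-10:45, 13:00-15:00, 16:00-17:00 (invert busy blocks within the working day).
Yara free: 06:00-11:30, 12:15-17:45.
Vanya free: 07:15-11:00, 11:15-17:45.
Gita free: 06:30-09:45, 10:00-18:00.
Omar ∩ Ines: 07:15-09:15, 10:00-10:45, 13:00-15:00, 16:00-17:00.
Omar ∩ Ines ∩ Yara: 07:15-09:15, 10:00-10:45, 13:00-15:00, 16:00-17:00.
Omar ∩ Ines ∩ Yara ∩ Vanya: 07:15-09:15, 10:00-10:45, 13:00-15:00, 16:00-17:00.
Omar ∩ Ines ∩ Yara ∩ Vanya ∩ Gita: 07:15-09:15, 10:00-10:45, 13:00-15:00, 16:00-17:00.
The first common window of at least 30 minutes is 07:15-09:15, so the earliest start is 07:15.

07:15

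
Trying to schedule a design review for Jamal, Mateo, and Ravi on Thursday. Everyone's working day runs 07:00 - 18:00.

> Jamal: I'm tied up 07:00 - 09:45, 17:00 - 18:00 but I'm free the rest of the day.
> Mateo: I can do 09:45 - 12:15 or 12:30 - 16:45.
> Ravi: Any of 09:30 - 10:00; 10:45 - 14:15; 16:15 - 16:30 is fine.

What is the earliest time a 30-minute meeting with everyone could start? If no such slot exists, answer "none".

10:45

Jamal free: 09:45-17:00 (invert busy blocks within the working day).
Mateo free: 09:45-12:15, 12:30-16:45.
Ravi free: 09:30-10:00, 10:45-14:15, 16:15-16:30.
Jamal ∩ Mateo: 09:45-12:15, 12:30-16:45.
Jamal ∩ Mateo ∩ Ravi: 09:45-10:00, 10:45-12:15, 12:30-14:15, 16:15-16:30.
The first common window of at least 30 minutes is 10:45-12:15, so the earliest start is 10:45.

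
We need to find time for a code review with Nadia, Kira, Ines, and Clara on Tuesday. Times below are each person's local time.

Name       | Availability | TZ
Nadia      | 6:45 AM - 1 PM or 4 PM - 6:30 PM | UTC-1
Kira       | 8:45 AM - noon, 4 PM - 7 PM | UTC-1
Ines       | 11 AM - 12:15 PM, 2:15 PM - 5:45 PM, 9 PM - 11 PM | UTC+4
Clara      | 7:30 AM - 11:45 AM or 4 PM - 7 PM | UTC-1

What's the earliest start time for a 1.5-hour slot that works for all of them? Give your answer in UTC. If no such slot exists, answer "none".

Nadia in UTC: 07:45-14:00, 17:00-19:30 (add 1h to convert from UTC-1).
Kira in UTC: 09:45-13:00, 17:00-20:00 (add 1h to convert from UTC-1).
Ines in UTC: 07:00-08:15, 10:15-13:45, 17:00-19:00 (subtract 4h to convert from UTC+4).
Clara in UTC: 08:30-12:45, 17:00-20:00 (add 1h to convert from UTC-1).
Nadia ∩ Kira: 09:45-13:00, 17:00-19:30.
Nadia ∩ Kira ∩ Ines: 10:15-13:00, 17:00-19:00.
Nadia ∩ Kira ∩ Ines ∩ Clara: 10:15-12:45, 17:00-19:00.
So the common availability across everyone is 10:15-12:45, 17:00-19:00.
The first common window of at least 90 minutes is 10:15-12:45, so the earliest start is 10:15.

10:15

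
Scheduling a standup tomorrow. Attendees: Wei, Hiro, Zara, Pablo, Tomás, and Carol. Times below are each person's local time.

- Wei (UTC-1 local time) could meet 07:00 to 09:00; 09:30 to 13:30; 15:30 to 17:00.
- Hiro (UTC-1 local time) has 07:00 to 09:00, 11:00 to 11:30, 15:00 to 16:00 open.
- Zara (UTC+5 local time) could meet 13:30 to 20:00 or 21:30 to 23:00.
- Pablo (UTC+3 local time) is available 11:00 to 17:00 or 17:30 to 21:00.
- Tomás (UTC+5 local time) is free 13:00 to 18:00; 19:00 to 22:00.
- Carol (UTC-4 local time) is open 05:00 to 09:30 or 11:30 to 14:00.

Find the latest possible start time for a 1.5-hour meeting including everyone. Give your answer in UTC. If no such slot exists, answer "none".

Wei in UTC: 08:00-10:00, 10:30-14:30, 16:30-18:00 (add 1h to convert from UTC-1).
Hiro in UTC: 08:00-10:00, 12:00-12:30, 16:00-17:00 (add 1h to convert from UTC-1).
Zara in UTC: 08:30-15:00, 16:30-18:00 (subtract 5h to convert from UTC+5).
Pablo in UTC: 08:00-14:00, 14:30-18:00 (subtract 3h to convert from UTC+3).
Tomás in UTC: 08:00-13:00, 14:00-17:00 (subtract 5h to convert from UTC+5).
Carol in UTC: 09:00-13:30, 15:30-18:00 (add 4h to convert from UTC-4).
Wei ∩ Hiro: 08:00-10:00, 12:00-12:30, 16:30-17:00.
Wei ∩ Hiro ∩ Zara: 08:30-10:00, 12:00-12:30, 16:30-17:00.
Wei ∩ Hiro ∩ Zara ∩ Pablo: 08:30-10:00, 12:00-12:30, 16:30-17:00.
Wei ∩ Hiro ∩ Zara ∩ Pablo ∩ Tomás: 08:30-10:00, 12:00-12:30, 16:30-17:00.
Wei ∩ Hiro ∩ Zara ∩ Pablo ∩ Tomás ∩ Carol: 09:00-10:00, 12:00-12:30, 16:30-17:00.
No common window is at least 90 minutes long.

none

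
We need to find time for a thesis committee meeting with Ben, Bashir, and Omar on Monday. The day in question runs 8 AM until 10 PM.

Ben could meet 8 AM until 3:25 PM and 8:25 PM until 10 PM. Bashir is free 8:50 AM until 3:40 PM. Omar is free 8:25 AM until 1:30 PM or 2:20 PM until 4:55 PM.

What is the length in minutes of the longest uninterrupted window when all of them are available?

280

Ben ∩ Bashir: 08:50-15:25.
Ben ∩ Bashir ∩ Omar: 08:50-13:30, 14:20-15:25.
The longest is 08:50-13:30 at 280 minutes.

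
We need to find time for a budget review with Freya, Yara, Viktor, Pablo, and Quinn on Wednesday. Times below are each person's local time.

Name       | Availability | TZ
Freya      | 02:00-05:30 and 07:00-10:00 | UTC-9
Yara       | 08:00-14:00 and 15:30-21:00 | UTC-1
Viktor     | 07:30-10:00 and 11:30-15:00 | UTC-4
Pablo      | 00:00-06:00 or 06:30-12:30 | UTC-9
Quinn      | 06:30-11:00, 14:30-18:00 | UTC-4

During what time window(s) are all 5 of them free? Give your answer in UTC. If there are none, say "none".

Freya in UTC: 11:00-14:30, 16:00-19:00 (add 9h to convert from UTC-9).
Yara in UTC: 09:00-15:00, 16:30-22:00 (add 1h to convert from UTC-1).
Viktor in UTC: 11:30-14:00, 15:30-19:00 (add 4h to convert from UTC-4).
Pablo in UTC: 09:00-15:00, 15:30-21:30 (add 9h to convert from UTC-9).
Quinn in UTC: 10:30-15:00, 18:30-22:00 (add 4h to convert from UTC-4).
Freya ∩ Yara: 11:00-14:30, 16:30-19:00.
Freya ∩ Yara ∩ Viktor: 11:30-14:00, 16:30-19:00.
Freya ∩ Yara ∩ Viktor ∩ Pablo: 11:30-14:00, 16:30-19:00.
Freya ∩ Yara ∩ Viktor ∩ Pablo ∩ Quinn: 11:30-14:00, 18:30-19:00.

11:30-14:00, 18:30-19:00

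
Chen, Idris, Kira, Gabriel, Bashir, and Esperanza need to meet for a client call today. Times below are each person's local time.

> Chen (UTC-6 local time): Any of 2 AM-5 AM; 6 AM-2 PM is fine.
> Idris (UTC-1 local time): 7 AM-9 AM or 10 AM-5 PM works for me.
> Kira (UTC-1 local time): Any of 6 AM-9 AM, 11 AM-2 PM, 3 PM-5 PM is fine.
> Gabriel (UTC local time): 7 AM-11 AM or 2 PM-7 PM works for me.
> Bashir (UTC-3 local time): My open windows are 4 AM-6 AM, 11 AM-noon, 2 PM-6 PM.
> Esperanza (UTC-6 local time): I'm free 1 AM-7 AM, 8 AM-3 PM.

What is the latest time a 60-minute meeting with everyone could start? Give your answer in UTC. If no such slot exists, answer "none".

Chen in UTC: 08:00-11:00, 12:00-20:00 (add 6h to convert from UTC-6).
Idris in UTC: 08:00-10:00, 11:00-18:00 (add 1h to convert from UTC-1).
Kira in UTC: 07:00-10:00, 12:00-15:00, 16:00-18:00 (add 1h to convert from UTC-1).
Gabriel in UTC: 07:00-11:00, 14:00-19:00.
Bashir in UTC: 07:00-09:00, 14:00-15:00, 17:00-21:00 (add 3h to convert from UTC-3).
Esperanza in UTC: 07:00-13:00, 14:00-21:00 (add 6h to convert from UTC-6).
Chen ∩ Idris: 08:00-10:00, 12:00-18:00.
Chen ∩ Idris ∩ Kira: 08:00-10:00, 12:00-15:00, 16:00-18:00.
Chen ∩ Idris ∩ Kira ∩ Gabriel: 08:00-10:00, 14:00-15:00, 16:00-18:00.
Chen ∩ Idris ∩ Kira ∩ Gabriel ∩ Bashir: 08:00-09:00, 14:00-15:00, 17:00-18:00.
Chen ∩ Idris ∩ Kira ∩ Gabriel ∩ Bashir ∩ Esperanza: 08:00-09:00, 14:00-15:00, 17:00-18:00.
The last common window of at least 60 minutes is 17:00-18:00; a 60-minute meeting can start as late as 17:00 and still end by 18:00.

17:00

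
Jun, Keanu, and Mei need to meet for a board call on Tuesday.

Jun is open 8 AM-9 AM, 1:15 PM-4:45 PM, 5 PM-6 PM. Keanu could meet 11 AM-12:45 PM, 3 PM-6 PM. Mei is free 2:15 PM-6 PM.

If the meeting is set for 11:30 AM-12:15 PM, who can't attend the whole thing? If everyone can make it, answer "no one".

Jun: not fully free for 11:30-12:15. Keanu: free for 11:30-12:15. Mei: not fully free for 11:30-12:15.

Jun, Mei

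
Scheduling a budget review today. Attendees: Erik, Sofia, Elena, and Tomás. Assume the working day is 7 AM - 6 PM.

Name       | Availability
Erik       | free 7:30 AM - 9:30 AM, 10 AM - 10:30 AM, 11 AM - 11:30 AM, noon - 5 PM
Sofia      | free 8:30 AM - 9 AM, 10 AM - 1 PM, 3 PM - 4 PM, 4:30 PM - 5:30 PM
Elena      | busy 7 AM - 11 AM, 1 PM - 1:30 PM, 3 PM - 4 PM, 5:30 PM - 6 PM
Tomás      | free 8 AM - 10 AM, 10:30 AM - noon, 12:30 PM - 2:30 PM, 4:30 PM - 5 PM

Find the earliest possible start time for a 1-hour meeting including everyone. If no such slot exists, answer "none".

none

Erik free: 07:30-09:30, 10:00-10:30, 11:00-11:30, 12:00-17:00.
Sofia free: 08:30-09:00, 10:00-13:00, 15:00-16:00, 16:30-17:30.
Elena free: 11:00-13:00, 13:30-15:00, 16:00-17:30 (invert busy blocks within the working day).
Tomás free: 08:00-10:00, 10:30-12:00, 12:30-14:30, 16:30-17:00.
Erik ∩ Sofia: 08:30-09:00, 10:00-10:30, 11:00-11:30, 12:00-13:00, 15:00-16:00, 16:30-17:00.
Erik ∩ Sofia ∩ Elena: 11:00-11:30, 12:00-13:00, 16:30-17:00.
Erik ∩ Sofia ∩ Elena ∩ Tomás: 11:00-11:30, 12:30-13:00, 16:30-17:00.
No common window is at least 60 minutes long.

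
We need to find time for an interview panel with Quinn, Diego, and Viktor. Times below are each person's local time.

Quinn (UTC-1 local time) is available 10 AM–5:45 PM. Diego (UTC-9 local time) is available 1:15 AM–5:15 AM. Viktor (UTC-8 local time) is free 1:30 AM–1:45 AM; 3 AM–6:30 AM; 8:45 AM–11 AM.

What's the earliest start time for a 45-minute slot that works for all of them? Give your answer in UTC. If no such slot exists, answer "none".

Quinn in UTC: 11:00-18:45 (add 1h to convert from UTC-1).
Diego in UTC: 10:15-14:15 (add 9h to convert from UTC-9).
Viktor in UTC: 09:30-09:45, 11:00-14:30, 16:45-19:00 (add 8h to convert from UTC-8).
Quinn ∩ Diego: 11:00-14:15.
Quinn ∩ Diego ∩ Viktor: 11:00-14:15.
The first common window of at least 45 minutes is 11:00-14:15, so the earliest start is 11:00.

11:00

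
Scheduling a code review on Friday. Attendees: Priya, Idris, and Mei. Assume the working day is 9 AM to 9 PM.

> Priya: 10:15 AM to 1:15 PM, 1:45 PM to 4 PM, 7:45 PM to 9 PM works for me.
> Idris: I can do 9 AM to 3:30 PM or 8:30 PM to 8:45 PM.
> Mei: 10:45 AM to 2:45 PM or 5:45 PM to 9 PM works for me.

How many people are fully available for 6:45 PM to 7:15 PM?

1

Mei can make the full 18:45-19:15 slot — that's 1.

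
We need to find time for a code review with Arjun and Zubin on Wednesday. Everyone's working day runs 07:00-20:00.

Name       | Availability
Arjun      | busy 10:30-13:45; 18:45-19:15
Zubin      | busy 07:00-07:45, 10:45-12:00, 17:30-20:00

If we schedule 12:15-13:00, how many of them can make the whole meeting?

Arjun free: 07:00-10:30, 13:45-18:45, 19:15-20:00 (invert busy blocks within the working day).
Zubin free: 07:45-10:45, 12:00-17:30 (invert busy blocks within the working day).
Zubin can make the full 12:15-13:00 slot — that's 1.

1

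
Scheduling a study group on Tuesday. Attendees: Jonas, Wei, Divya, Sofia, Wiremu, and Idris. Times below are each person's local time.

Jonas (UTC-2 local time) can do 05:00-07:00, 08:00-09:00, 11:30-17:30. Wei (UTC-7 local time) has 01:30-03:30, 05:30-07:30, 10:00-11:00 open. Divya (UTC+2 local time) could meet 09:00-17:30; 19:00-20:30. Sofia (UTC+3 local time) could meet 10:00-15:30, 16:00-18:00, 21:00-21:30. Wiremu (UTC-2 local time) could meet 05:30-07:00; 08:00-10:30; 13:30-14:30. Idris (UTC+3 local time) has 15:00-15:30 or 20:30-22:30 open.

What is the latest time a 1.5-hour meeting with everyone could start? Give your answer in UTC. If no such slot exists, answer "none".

none

Jonas in UTC: 07:00-09:00, 10:00-11:00, 13:30-19:30 (add 2h to convert from UTC-2).
Wei in UTC: 08:30-10:30, 12:30-14:30, 17:00-18:00 (add 7h to convert from UTC-7).
Divya in UTC: 07:00-15:30, 17:00-18:30 (subtract 2h to convert from UTC+2).
Sofia in UTC: 07:00-12:30, 13:00-15:00, 18:00-18:30 (subtract 3h to convert from UTC+3).
Wiremu in UTC: 07:30-09:00, 10:00-12:30, 15:30-16:30 (add 2h to convert from UTC-2).
Idris in UTC: 12:00-12:30, 17:30-19:30 (subtract 3h to convert from UTC+3).
Jonas ∩ Wei: 08:30-09:00, 10:00-10:30, 13:30-14:30, 17:00-18:00.
Jonas ∩ Wei ∩ Divya: 08:30-09:00, 10:00-10:30, 13:30-14:30, 17:00-18:00.
Jonas ∩ Wei ∩ Divya ∩ Sofia: 08:30-09:00, 10:00-10:30, 13:30-14:30.
Jonas ∩ Wei ∩ Divya ∩ Sofia ∩ Wiremu: 08:30-09:00, 10:00-10:30.
Jonas ∩ Wei ∩ Divya ∩ Sofia ∩ Wiremu ∩ Idris: ∅.
There is no time when everyone is free.
No common window is at least 90 minutes long.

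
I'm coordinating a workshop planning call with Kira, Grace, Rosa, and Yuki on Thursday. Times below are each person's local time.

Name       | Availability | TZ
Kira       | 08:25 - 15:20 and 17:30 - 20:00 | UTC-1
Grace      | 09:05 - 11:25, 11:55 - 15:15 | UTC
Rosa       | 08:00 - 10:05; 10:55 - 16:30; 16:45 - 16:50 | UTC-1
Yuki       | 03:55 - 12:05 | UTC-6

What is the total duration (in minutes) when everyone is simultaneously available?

270

Kira in UTC: 09:25-16:20, 18:30-21:00 (add 1h to convert from UTC-1).
Grace in UTC: 09:05-11:25, 11:55-15:15.
Rosa in UTC: 09:00-11:05, 11:55-17:30, 17:45-17:50 (add 1h to convert from UTC-1).
Yuki in UTC: 09:55-18:05 (add 6h to convert from UTC-6).
Kira ∩ Grace: 09:25-11:25, 11:55-15:15.
Kira ∩ Grace ∩ Rosa: 09:25-11:05, 11:55-15:15.
Kira ∩ Grace ∩ Rosa ∩ Yuki: 09:55-11:05, 11:55-15:15.
Summing the common windows: 70 + 200 = 270 minutes.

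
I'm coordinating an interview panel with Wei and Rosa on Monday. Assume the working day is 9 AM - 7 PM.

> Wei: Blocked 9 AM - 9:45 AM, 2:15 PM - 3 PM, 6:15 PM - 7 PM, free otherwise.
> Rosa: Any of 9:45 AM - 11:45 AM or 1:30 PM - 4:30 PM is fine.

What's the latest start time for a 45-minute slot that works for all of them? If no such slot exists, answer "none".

15:45

Wei free: 09:45-14:15, 15:00-18:15 (invert busy blocks within the working day).
Rosa free: 09:45-11:45, 13:30-16:30.
Wei ∩ Rosa: 09:45-11:45, 13:30-14:15, 15:00-16:30.
The last common window of at least 45 minutes is 15:00-16:30; a 45-minute meeting can start as late as 15:45 and still end by 16:30.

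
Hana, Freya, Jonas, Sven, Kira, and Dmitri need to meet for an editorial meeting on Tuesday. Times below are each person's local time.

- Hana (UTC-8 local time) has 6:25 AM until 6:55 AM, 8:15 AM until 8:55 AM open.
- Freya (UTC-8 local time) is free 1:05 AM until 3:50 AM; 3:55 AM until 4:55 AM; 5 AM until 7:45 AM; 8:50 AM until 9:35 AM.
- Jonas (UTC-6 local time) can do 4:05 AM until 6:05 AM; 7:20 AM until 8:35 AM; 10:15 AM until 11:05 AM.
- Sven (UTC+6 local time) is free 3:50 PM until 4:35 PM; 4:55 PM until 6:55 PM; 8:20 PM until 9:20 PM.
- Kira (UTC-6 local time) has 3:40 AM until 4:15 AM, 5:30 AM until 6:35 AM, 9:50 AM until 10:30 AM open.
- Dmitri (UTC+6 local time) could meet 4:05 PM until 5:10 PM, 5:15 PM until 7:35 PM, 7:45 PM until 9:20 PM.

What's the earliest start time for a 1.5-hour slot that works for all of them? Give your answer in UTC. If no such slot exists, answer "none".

none

Hana in UTC: 14:25-14:55, 16:15-16:55 (add 8h to convert from UTC-8).
Freya in UTC: 09:05-11:50, 11:55-12:55, 13:00-15:45, 16:50-17:35 (add 8h to convert from UTC-8).
Jonas in UTC: 10:05-12:05, 13:20-14:35, 16:15-17:05 (add 6h to convert from UTC-6).
Sven in UTC: 09:50-10:35, 10:55-12:55, 14:20-15:20 (subtract 6h to convert from UTC+6).
Kira in UTC: 09:40-10:15, 11:30-12:35, 15:50-16:30 (add 6h to convert from UTC-6).
Dmitri in UTC: 10:05-11:10, 11:15-13:35, 13:45-15:20 (subtract 6h to convert from UTC+6).
Hana ∩ Freya: 14:25-14:55, 16:50-16:55.
Hana ∩ Freya ∩ Jonas: 14:25-14:35, 16:50-16:55.
Hana ∩ Freya ∩ Jonas ∩ Sven: 14:25-14:35.
Hana ∩ Freya ∩ Jonas ∩ Sven ∩ Kira: ∅.
Hana ∩ Freya ∩ Jonas ∩ Sven ∩ Kira ∩ Dmitri: ∅.
There is no time when everyone is free.
No common window is at least 90 minutes long.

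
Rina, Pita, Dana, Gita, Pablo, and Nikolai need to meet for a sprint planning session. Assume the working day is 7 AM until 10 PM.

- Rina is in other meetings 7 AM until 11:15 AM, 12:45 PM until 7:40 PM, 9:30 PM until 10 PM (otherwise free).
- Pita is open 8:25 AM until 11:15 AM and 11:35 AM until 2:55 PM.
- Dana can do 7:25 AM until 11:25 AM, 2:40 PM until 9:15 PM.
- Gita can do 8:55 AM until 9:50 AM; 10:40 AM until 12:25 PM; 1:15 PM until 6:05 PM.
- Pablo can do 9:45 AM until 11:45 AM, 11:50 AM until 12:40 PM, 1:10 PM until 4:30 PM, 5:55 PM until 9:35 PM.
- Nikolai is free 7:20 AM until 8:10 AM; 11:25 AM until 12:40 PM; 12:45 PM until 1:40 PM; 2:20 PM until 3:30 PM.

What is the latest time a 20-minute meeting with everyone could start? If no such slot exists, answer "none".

Rina free: 11:15-12:45, 19:40-21:30 (invert busy blocks within the working day).
Pita free: 08:25-11:15, 11:35-14:55.
Dana free: 07:25-11:25, 14:40-21:15.
Gita free: 08:55-09:50, 10:40-12:25, 13:15-18:05.
Pablo free: 09:45-11:45, 11:50-12:40, 13:10-16:30, 17:55-21:35.
Nikolai free: 07:20-08:10, 11:25-12:40, 12:45-13:40, 14:20-15:30.
Rina ∩ Pita: 11:35-12:45.
Rina ∩ Pita ∩ Dana: ∅.
Rina ∩ Pita ∩ Dana ∩ Gita: ∅.
Rina ∩ Pita ∩ Dana ∩ Gita ∩ Pablo: ∅.
Rina ∩ Pita ∩ Dana ∩ Gita ∩ Pablo ∩ Nikolai: ∅.
There is no time when everyone is free.
No common window is at least 20 minutes long.

none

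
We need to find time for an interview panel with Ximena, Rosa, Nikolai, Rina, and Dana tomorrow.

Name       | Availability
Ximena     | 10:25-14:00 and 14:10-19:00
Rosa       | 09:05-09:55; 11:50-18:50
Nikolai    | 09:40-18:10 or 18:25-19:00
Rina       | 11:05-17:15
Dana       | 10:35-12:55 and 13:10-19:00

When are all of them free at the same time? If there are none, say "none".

Ximena ∩ Rosa: 11:50-14:00, 14:10-18:50.
Ximena ∩ Rosa ∩ Nikolai: 11:50-14:00, 14:10-18:10, 18:25-18:50.
Ximena ∩ Rosa ∩ Nikolai ∩ Rina: 11:50-14:00, 14:10-17:15.
Ximena ∩ Rosa ∩ Nikolai ∩ Rina ∩ Dana: 11:50-12:55, 13:10-14:00, 14:10-17:15.

11:50-12:55, 13:10-14:00, 14:10-17:15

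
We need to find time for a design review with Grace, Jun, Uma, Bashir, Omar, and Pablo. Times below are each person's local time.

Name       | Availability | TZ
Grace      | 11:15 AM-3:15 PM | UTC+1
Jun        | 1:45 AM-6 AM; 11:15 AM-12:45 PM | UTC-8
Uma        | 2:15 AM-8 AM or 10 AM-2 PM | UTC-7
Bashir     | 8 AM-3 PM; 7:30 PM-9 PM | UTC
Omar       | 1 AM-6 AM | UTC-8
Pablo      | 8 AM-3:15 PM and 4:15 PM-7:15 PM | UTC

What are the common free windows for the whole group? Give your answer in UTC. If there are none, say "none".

10:15-14:00

Grace in UTC: 10:15-14:15 (subtract 1h to convert from UTC+1).
Jun in UTC: 09:45-14:00, 19:15-20:45 (add 8h to convert from UTC-8).
Uma in UTC: 09:15-15:00, 17:00-21:00 (add 7h to convert from UTC-7).
Bashir in UTC: 08:00-15:00, 19:30-21:00.
Omar in UTC: 09:00-14:00 (add 8h to convert from UTC-8).
Pablo in UTC: 08:00-15:15, 16:15-19:15.
Grace ∩ Jun: 10:15-14:00.
Grace ∩ Jun ∩ Uma: 10:15-14:00.
Grace ∩ Jun ∩ Uma ∩ Bashir: 10:15-14:00.
Grace ∩ Jun ∩ Uma ∩ Bashir ∩ Omar: 10:15-14:00.
Grace ∩ Jun ∩ Uma ∩ Bashir ∩ Omar ∩ Pablo: 10:15-14:00.
Those are the intersection windows.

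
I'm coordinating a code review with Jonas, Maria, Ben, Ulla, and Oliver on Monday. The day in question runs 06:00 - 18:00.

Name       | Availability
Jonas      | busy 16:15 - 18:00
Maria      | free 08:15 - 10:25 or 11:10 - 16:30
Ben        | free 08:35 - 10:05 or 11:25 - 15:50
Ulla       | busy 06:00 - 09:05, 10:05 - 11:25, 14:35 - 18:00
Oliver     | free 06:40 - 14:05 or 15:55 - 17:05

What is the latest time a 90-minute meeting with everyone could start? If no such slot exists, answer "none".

Jonas free: 06:00-16:15 (invert busy blocks within the working day).
Maria free: 08:15-10:25, 11:10-16:30.
Ben free: 08:35-10:05, 11:25-15:50.
Ulla free: 09:05-10:05, 11:25-14:35 (invert busy blocks within the working day).
Oliver free: 06:40-14:05, 15:55-17:05.
Jonas ∩ Maria: 08:15-10:25, 11:10-16:15.
Jonas ∩ Maria ∩ Ben: 08:35-10:05, 11:25-15:50.
Jonas ∩ Maria ∩ Ben ∩ Ulla: 09:05-10:05, 11:25-14:35.
Jonas ∩ Maria ∩ Ben ∩ Ulla ∩ Oliver: 09:05-10:05, 11:25-14:05.
So the common availability across everyone is 09:05-10:05, 11:25-14:05.
The last common window of at least 90 minutes is 11:25-14:05; a 90-minute meeting can start as late as 12:35 and still end by 14:05.

12:35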